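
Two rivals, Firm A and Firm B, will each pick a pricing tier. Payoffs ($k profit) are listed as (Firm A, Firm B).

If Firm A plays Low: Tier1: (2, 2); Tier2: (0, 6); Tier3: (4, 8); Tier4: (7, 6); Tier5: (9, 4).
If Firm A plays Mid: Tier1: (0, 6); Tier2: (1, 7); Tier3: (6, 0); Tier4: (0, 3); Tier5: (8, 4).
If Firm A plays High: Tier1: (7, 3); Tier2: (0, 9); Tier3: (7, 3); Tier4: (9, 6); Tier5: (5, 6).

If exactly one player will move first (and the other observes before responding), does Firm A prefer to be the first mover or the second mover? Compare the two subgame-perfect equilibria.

first

If Firm A leads: Firm B's best replies are Low→Tier3, Mid→Tier2, High→Tier2; Firm A's induced payoffs 4, 1, 0; outcome (Low, Tier3), payoffs (4, 8).
If Firm B leads: Firm A's best replies are Tier1→High, Tier2→Mid, Tier3→High, Tier4→High, Tier5→Low; Firm B's induced payoffs 3, 7, 3, 6, 4; outcome (Mid, Tier2), payoffs (1, 7).
Firm A gets 4 moving first and 1 moving second, so Firm A prefers to move first.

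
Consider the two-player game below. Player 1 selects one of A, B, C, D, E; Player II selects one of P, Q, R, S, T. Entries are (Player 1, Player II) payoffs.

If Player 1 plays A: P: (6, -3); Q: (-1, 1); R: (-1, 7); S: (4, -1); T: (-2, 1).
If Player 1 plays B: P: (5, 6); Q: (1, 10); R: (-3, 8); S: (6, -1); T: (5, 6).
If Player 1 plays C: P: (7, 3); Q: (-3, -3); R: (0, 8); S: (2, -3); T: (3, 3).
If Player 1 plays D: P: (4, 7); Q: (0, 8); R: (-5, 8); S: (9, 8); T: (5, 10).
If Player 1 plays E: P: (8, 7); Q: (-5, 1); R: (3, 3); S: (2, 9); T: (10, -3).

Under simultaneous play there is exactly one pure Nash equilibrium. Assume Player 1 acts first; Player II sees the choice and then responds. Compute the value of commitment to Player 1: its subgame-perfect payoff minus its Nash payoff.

4

Solve by backward induction (Player 1 leads).
- A: BR = R, leader payoff -1.
- B: BR = Q, leader payoff 1.
- C: BR = R, leader payoff 0.
- D: BR = T, leader payoff 5.
- E: BR = S, leader payoff 2.
Player 1's induced payoffs are -1, 1, 0, 5, 2, so Player 1 commits to D. Subgame-perfect outcome: (D, T) with payoffs (5, 10).
Now find the simultaneous Nash equilibrium.
Player 1's best replies: P→E; Q→B; R→E; S→D; T→E.
Player II's best replies: A→R; B→Q; C→R; D→T; E→S.
Only (B, Q) has each player best-responding; Nash payoffs (1, 10).
Player 1's commitment gain: 5 − 1 = 4.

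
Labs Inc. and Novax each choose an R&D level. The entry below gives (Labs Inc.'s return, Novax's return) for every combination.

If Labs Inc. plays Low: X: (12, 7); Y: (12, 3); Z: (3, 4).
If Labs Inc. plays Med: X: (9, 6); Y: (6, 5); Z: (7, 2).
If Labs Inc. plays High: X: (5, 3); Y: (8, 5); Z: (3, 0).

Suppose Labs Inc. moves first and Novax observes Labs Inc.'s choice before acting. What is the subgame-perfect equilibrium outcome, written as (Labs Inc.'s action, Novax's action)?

(Low, X)

Backward induction with Labs Inc. moving first.
- Low → Novax plays X (best of 7, 3, 4); Labs Inc. gets 12.
- Med → Novax plays X (best of 6, 5, 2); Labs Inc. gets 9.
- High → Novax plays Y (best of 3, 5, 0); Labs Inc. gets 8.
Maximizing over 12, 9, 8, Labs Inc. chooses Low. Subgame-perfect outcome: (Low, X) with payoffs (12, 7).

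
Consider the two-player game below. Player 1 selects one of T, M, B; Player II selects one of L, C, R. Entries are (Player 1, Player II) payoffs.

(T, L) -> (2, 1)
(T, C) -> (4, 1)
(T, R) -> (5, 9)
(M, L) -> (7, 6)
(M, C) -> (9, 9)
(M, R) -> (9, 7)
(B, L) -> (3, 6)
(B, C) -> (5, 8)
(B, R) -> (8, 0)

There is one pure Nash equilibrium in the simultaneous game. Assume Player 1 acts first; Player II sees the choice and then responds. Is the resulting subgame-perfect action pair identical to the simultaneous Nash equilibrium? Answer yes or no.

yes

Solve by backward induction (Player 1 leads).
- T: BR = R, leader payoff 5.
- M: BR = C, leader payoff 9.
- B: BR = C, leader payoff 5.
Player 1's induced payoffs are 5, 9, 5, so Player 1 commits to M. Subgame-perfect outcome: (M, C) with payoffs (9, 9).
For the simultaneous game, intersect best replies.
Player 1's best replies: L→M; C→M; R→M.
Player II's best replies: T→R; M→C; B→C.
The unique mutual best reply is (M, C), giving (9, 9).
Sequential outcome (M, C) coincides with the Nash profile (M, C).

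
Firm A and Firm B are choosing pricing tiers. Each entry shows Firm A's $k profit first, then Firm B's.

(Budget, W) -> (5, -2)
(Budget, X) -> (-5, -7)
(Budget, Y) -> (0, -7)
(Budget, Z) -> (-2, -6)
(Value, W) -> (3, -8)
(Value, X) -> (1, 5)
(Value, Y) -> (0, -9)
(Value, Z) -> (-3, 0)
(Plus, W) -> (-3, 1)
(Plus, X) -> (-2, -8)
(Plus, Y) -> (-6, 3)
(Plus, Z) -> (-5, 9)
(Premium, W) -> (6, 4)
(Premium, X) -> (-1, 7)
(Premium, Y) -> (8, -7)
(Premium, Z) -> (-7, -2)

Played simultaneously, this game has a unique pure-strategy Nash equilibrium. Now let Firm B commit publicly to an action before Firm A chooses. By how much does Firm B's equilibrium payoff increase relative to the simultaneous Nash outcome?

0

Solve by backward induction (Firm B leads).
- W: Firm A compares 5, 3, -3, 6 and picks Premium; Firm B would get 4.
- X: Firm A compares -5, 1, -2, -1 and picks Value; Firm B would get 5.
- Y: Firm A compares 0, 0, -6, 8 and picks Premium; Firm B would get -7.
- Z: Firm A compares -2, -3, -5, -7 and picks Budget; Firm B would get -6.
Among 4, 5, -7, -6, the best is 5 at X. Subgame-perfect outcome: (Value, X) with payoffs (1, 5).
For the simultaneous game, intersect best replies.
Firm A's best replies: W→Premium; X→Value; Y→Premium; Z→Budget.
Firm B's best replies: Budget→W; Value→X; Plus→Z; Premium→X.
Only (Value, X) has each player best-responding; Nash payoffs (1, 5).
Firm B's commitment gain: 5 − 5 = 0.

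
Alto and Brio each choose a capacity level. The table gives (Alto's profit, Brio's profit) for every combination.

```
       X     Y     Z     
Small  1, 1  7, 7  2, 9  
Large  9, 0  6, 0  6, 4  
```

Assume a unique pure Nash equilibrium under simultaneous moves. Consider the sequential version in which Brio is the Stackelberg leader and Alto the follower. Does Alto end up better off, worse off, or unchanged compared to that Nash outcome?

Solve by backward induction (Brio leads).
- X → Alto plays Large (best of 1, 9); Brio gets 0.
- Y → Alto plays Small (best of 7, 6); Brio gets 7.
- Z → Alto plays Large (best of 2, 6); Brio gets 4.
Maximizing over 0, 7, 4, Brio chooses Y. Subgame-perfect outcome: (Small, Y) with payoffs (7, 7).
Now find the simultaneous Nash equilibrium.
Alto's best replies: X→Large; Y→Small; Z→Large.
Brio's best replies: Small→Z; Large→Z.
The unique mutual best reply is (Large, Z), giving (6, 4).
Alto earns 7 sequentially versus 6 at the Nash outcome: better off.

better off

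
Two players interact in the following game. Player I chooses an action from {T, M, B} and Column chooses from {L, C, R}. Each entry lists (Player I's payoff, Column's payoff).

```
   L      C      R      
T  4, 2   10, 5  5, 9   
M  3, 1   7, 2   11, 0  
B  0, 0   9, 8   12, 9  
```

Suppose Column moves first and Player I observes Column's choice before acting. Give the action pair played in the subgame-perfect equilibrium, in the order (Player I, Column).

Solve by backward induction (Column leads).
- L → Player I plays T (best of 4, 3, 0); Column gets 2.
- C → Player I plays T (best of 10, 7, 9); Column gets 5.
- R → Player I plays B (best of 5, 11, 12); Column gets 9.
Column's induced payoffs are 2, 5, 9, so Column commits to R. Subgame-perfect outcome: (B, R) with payoffs (12, 9).

(B, R)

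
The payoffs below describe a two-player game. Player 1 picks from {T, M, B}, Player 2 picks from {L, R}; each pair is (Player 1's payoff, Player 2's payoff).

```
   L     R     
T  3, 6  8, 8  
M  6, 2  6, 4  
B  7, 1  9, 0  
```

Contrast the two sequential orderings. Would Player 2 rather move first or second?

If Player 1 leads: Player 2's best replies are T→R, M→R, B→L; Player 1's induced payoffs 8, 6, 7; outcome (T, R), payoffs (8, 8).
If Player 2 leads: Player 1's best replies are L→B, R→B; Player 2's induced payoffs 1, 0; outcome (B, L), payoffs (7, 1).
Player 2 gets 1 moving first and 8 moving second, so Player 2 prefers to move second.

second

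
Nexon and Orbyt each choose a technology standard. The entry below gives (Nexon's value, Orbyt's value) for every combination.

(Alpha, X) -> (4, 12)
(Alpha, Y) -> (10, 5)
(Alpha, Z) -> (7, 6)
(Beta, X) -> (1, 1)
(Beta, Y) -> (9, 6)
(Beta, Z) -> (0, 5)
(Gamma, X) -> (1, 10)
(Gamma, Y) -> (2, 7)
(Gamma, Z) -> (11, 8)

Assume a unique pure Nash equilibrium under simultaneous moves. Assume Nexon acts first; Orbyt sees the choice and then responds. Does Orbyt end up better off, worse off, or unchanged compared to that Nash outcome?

worse off

Solve by backward induction (Nexon leads).
- Alpha → Orbyt plays X (best of 12, 5, 6); Nexon gets 4.
- Beta → Orbyt plays Y (best of 1, 6, 5); Nexon gets 9.
- Gamma → Orbyt plays X (best of 10, 7, 8); Nexon gets 1.
Nexon's induced payoffs are 4, 9, 1, so Nexon commits to Beta. Subgame-perfect outcome: (Beta, Y) with payoffs (9, 6).
For the simultaneous game, intersect best replies.
Nexon's best replies: X→Alpha; Y→Alpha; Z→Gamma.
Orbyt's best replies: Alpha→X; Beta→Y; Gamma→X.
Only (Alpha, X) has each player best-responding; Nash payoffs (4, 12).
Orbyt earns 6 sequentially versus 12 at the Nash outcome: worse off.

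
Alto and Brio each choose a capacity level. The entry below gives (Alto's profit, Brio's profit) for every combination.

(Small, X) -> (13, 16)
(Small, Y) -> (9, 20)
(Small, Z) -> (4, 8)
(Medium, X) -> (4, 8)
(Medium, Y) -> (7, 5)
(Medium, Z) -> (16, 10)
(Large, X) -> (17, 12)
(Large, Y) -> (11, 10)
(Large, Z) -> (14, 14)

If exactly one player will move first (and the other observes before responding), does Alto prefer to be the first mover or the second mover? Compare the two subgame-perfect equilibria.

If Alto leads: Brio's best replies are Small→Y, Medium→Z, Large→Z; Alto's induced payoffs 9, 16, 14; outcome (Medium, Z), payoffs (16, 10).
If Brio leads: Alto's best replies are X→Large, Y→Large, Z→Medium; Brio's induced payoffs 12, 10, 10; outcome (Large, X), payoffs (17, 12).
Alto gets 16 moving first and 17 moving second, so Alto prefers to move second.

second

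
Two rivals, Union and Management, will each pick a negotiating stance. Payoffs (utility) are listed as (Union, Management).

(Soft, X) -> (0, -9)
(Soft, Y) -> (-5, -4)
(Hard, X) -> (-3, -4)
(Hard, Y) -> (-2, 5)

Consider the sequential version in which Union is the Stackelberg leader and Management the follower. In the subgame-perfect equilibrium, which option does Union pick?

Hard

Backward induction with Union moving first.
- Soft → Management plays Y (best of -9, -4); Union gets -5.
- Hard → Management plays Y (best of -4, 5); Union gets -2.
Union's induced payoffs are -5, -2, so Union commits to Hard. Subgame-perfect outcome: (Hard, Y) with payoffs (-2, 5).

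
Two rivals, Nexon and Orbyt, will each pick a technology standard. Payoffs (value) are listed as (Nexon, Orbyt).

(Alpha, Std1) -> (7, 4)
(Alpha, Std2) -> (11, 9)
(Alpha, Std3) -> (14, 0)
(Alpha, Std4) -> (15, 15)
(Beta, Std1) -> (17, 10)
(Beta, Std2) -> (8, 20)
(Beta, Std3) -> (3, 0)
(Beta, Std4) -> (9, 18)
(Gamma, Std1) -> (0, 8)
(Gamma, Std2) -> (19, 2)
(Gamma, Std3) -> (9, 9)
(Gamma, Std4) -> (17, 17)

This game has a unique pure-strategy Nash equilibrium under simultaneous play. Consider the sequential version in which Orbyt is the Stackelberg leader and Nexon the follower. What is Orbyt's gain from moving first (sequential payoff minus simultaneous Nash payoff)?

0

Work backward from Nexon's decision.
- Std1: BR = Beta, leader payoff 10.
- Std2: BR = Gamma, leader payoff 2.
- Std3: BR = Alpha, leader payoff 0.
- Std4: BR = Gamma, leader payoff 17.
Maximizing over 10, 2, 0, 17, Orbyt chooses Std4. Subgame-perfect outcome: (Gamma, Std4) with payoffs (17, 17).
For the simultaneous game, intersect best replies.
Nexon's best replies: Std1→Beta; Std2→Gamma; Std3→Alpha; Std4→Gamma.
Orbyt's best replies: Alpha→Std4; Beta→Std2; Gamma→Std4.
Only (Gamma, Std4) has each player best-responding; Nash payoffs (17, 17).
Orbyt's commitment gain: 17 − 17 = 0.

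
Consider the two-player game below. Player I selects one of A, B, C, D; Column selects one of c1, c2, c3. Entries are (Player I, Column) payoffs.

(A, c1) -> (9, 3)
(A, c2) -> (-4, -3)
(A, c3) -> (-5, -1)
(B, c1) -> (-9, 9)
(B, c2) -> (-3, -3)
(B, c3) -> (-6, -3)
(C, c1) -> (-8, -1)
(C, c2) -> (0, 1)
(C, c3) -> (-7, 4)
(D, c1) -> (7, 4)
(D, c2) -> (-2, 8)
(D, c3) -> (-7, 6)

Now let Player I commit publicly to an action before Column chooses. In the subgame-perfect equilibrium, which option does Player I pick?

A

Work backward from Column's decision.
- A: Column compares 3, -3, -1 and picks c1; Player I would get 9.
- B: Column compares 9, -3, -3 and picks c1; Player I would get -9.
- C: Column compares -1, 1, 4 and picks c3; Player I would get -7.
- D: Column compares 4, 8, 6 and picks c2; Player I would get -2.
Among 9, -9, -7, -2, the best is 9 at A. Subgame-perfect outcome: (A, c1) with payoffs (9, 3).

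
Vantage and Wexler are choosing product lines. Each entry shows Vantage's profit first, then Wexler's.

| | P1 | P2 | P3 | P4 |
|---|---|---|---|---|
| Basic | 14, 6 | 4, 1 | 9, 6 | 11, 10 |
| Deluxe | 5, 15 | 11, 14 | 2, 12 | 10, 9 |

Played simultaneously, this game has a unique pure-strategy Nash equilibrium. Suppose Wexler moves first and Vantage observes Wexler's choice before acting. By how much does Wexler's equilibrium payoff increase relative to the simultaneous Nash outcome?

4

Vantage best-responds to each possible Wexler move:
- P1: Vantage compares 14, 5 and picks Basic; Wexler would get 6.
- P2: Vantage compares 4, 11 and picks Deluxe; Wexler would get 14.
- P3: Vantage compares 9, 2 and picks Basic; Wexler would get 6.
- P4: Vantage compares 11, 10 and picks Basic; Wexler would get 10.
Among 6, 14, 6, 10, the best is 14 at P2. Subgame-perfect outcome: (Deluxe, P2) with payoffs (11, 14).
For the simultaneous game, intersect best replies.
Vantage's best replies: P1→Basic; P2→Deluxe; P3→Basic; P4→Basic.
Wexler's best replies: Basic→P4; Deluxe→P1.
Only (Basic, P4) has each player best-responding; Nash payoffs (11, 10).
Wexler's commitment gain: 14 − 10 = 4.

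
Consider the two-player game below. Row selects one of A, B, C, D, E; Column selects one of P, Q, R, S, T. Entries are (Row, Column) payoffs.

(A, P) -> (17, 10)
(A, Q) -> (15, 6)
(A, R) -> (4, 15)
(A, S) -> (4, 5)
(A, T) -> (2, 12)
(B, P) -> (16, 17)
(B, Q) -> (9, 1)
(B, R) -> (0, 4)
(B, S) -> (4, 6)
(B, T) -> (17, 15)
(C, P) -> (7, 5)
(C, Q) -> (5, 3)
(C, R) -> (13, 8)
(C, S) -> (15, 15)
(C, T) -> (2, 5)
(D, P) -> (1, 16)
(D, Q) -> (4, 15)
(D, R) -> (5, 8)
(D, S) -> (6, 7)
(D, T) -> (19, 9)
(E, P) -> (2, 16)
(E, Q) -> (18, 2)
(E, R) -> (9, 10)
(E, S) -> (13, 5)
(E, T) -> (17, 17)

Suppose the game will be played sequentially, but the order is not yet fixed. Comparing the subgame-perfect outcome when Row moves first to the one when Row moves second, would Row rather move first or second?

first

If Row leads: Column's best replies are A→R, B→P, C→S, D→P, E→T; Row's induced payoffs 4, 16, 15, 1, 17; outcome (E, T), payoffs (17, 17).
If Column leads: Row's best replies are P→A, Q→E, R→C, S→C, T→D; Column's induced payoffs 10, 2, 8, 15, 9; outcome (C, S), payoffs (15, 15).
Row gets 17 moving first and 15 moving second, so Row prefers to move first.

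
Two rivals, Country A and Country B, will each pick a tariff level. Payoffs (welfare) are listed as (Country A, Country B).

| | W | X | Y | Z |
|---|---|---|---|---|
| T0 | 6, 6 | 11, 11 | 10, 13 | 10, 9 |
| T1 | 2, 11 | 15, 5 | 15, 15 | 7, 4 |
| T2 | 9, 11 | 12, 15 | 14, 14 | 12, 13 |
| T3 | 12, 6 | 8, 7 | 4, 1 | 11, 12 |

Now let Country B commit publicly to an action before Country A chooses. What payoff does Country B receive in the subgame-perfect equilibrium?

15

Backward induction with Country B moving first.
- W → Country A plays T3 (best of 6, 2, 9, 12); Country B gets 6.
- X → Country A plays T1 (best of 11, 15, 12, 8); Country B gets 5.
- Y → Country A plays T1 (best of 10, 15, 14, 4); Country B gets 15.
- Z → Country A plays T2 (best of 10, 7, 12, 11); Country B gets 13.
Among 6, 5, 15, 13, the best is 15 at Y. Subgame-perfect outcome: (T1, Y) with payoffs (15, 15).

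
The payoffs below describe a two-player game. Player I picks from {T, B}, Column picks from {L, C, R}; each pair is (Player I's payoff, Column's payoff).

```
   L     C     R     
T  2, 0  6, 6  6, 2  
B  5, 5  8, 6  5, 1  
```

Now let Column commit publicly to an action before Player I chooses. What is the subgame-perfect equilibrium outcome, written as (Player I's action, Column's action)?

Player I best-responds to each possible Column move:
- L: BR = B, leader payoff 5.
- C: BR = B, leader payoff 6.
- R: BR = T, leader payoff 2.
Column's induced payoffs are 5, 6, 2, so Column commits to C. Subgame-perfect outcome: (B, C) with payoffs (8, 6).

(B, C)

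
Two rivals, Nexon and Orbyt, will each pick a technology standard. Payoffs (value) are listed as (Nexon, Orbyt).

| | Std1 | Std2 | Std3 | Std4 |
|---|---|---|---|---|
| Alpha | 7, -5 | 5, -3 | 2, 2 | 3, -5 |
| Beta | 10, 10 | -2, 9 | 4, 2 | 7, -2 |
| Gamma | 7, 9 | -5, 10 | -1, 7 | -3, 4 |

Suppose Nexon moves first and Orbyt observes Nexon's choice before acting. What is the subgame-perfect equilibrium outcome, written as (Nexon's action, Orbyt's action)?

Orbyt best-responds to each possible Nexon move:
- Alpha: Orbyt compares -5, -3, 2, -5 and picks Std3; Nexon would get 2.
- Beta: Orbyt compares 10, 9, 2, -2 and picks Std1; Nexon would get 10.
- Gamma: Orbyt compares 9, 10, 7, 4 and picks Std2; Nexon would get -5.
Maximizing over 2, 10, -5, Nexon chooses Beta. Subgame-perfect outcome: (Beta, Std1) with payoffs (10, 10).

(Beta, Std1)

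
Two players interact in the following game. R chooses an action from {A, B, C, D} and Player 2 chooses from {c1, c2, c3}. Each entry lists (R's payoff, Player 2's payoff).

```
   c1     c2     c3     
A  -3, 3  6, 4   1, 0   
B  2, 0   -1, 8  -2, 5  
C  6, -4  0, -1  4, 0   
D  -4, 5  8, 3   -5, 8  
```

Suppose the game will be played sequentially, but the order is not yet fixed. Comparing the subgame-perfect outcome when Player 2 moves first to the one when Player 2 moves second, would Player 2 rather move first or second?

If R leads: Player 2's best replies are A→c2, B→c2, C→c3, D→c3; R's induced payoffs 6, -1, 4, -5; outcome (A, c2), payoffs (6, 4).
If Player 2 leads: R's best replies are c1→C, c2→D, c3→C; Player 2's induced payoffs -4, 3, 0; outcome (D, c2), payoffs (8, 3).
Player 2 gets 3 moving first and 4 moving second, so Player 2 prefers to move second.

second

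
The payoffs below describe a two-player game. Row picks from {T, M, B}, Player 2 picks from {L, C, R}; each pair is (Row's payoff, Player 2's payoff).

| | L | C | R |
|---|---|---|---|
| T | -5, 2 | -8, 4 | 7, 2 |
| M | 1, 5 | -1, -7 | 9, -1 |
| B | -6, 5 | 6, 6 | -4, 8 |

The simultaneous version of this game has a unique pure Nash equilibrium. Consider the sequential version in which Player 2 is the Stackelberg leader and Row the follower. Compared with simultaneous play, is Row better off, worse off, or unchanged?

Row best-responds to each possible Player 2 move:
- L: Row compares -5, 1, -6 and picks M; Player 2 would get 5.
- C: Row compares -8, -1, 6 and picks B; Player 2 would get 6.
- R: Row compares 7, 9, -4 and picks M; Player 2 would get -1.
Among 5, 6, -1, the best is 6 at C. Subgame-perfect outcome: (B, C) with payoffs (6, 6).
For the simultaneous game, intersect best replies.
Row's best replies: L→M; C→B; R→M.
Player 2's best replies: T→C; M→L; B→R.
Only (M, L) has each player best-responding; Nash payoffs (1, 5).
Row earns 6 sequentially versus 1 at the Nash outcome: better off.

better off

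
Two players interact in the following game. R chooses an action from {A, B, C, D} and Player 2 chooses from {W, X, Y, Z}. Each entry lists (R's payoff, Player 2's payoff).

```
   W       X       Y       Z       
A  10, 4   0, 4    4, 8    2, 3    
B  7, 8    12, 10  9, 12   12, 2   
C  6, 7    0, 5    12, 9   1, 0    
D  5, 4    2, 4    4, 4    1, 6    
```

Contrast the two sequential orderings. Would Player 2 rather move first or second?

If R leads: Player 2's best replies are A→Y, B→Y, C→Y, D→Z; R's induced payoffs 4, 9, 12, 1; outcome (C, Y), payoffs (12, 9).
If Player 2 leads: R's best replies are W→A, X→B, Y→C, Z→B; Player 2's induced payoffs 4, 10, 9, 2; outcome (B, X), payoffs (12, 10).
Player 2 gets 10 moving first and 9 moving second, so Player 2 prefers to move first.

first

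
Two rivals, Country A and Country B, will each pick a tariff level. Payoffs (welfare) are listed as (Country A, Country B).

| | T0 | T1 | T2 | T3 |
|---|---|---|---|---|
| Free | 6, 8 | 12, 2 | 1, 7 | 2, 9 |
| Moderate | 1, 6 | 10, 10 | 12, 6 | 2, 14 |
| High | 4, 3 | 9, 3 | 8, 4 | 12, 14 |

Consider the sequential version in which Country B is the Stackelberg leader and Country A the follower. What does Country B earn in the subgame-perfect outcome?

14

Country A best-responds to each possible Country B move:
- T0 → Country A plays Free (best of 6, 1, 4); Country B gets 8.
- T1 → Country A plays Free (best of 12, 10, 9); Country B gets 2.
- T2 → Country A plays Moderate (best of 1, 12, 8); Country B gets 6.
- T3 → Country A plays High (best of 2, 2, 12); Country B gets 14.
Country B's induced payoffs are 8, 2, 6, 14, so Country B commits to T3. Subgame-perfect outcome: (High, T3) with payoffs (12, 14).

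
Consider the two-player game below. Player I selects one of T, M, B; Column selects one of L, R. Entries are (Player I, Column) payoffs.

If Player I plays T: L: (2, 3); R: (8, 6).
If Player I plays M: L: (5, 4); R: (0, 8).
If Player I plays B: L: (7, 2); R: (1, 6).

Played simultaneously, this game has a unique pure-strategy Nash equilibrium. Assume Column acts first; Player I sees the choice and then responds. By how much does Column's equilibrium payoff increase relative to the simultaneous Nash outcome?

0

Work backward from Player I's decision.
- L: Player I compares 2, 5, 7 and picks B; Column would get 2.
- R: Player I compares 8, 0, 1 and picks T; Column would get 6.
Column's induced payoffs are 2, 6, so Column commits to R. Subgame-perfect outcome: (T, R) with payoffs (8, 6).
Now find the simultaneous Nash equilibrium.
Player I's best replies: L→B; R→T.
Column's best replies: T→R; M→R; B→R.
The unique mutual best reply is (T, R), giving (8, 6).
Column's commitment gain: 6 − 6 = 0.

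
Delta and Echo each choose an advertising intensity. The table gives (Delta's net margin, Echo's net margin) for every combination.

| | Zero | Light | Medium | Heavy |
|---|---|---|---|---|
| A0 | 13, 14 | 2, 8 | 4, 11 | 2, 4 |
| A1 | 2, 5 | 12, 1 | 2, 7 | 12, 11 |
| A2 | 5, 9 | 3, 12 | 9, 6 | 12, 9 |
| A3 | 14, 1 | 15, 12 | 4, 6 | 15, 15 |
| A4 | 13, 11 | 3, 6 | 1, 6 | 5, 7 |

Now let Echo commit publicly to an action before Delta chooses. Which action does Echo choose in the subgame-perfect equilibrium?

Delta best-responds to each possible Echo move:
- Zero: BR = A3, leader payoff 1.
- Light: BR = A3, leader payoff 12.
- Medium: BR = A2, leader payoff 6.
- Heavy: BR = A3, leader payoff 15.
Echo's induced payoffs are 1, 12, 6, 15, so Echo commits to Heavy. Subgame-perfect outcome: (A3, Heavy) with payoffs (15, 15).

Heavy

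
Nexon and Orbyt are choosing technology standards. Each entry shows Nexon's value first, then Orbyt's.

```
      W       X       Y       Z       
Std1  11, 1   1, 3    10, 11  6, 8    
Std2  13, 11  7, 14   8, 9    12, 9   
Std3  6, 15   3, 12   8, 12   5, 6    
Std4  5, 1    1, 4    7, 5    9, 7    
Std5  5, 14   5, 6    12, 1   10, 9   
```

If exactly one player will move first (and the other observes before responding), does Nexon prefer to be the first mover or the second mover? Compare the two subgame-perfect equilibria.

first

If Nexon leads: Orbyt's best replies are Std1→Y, Std2→X, Std3→W, Std4→Z, Std5→W; Nexon's induced payoffs 10, 7, 6, 9, 5; outcome (Std1, Y), payoffs (10, 11).
If Orbyt leads: Nexon's best replies are W→Std2, X→Std2, Y→Std5, Z→Std2; Orbyt's induced payoffs 11, 14, 1, 9; outcome (Std2, X), payoffs (7, 14).
Nexon gets 10 moving first and 7 moving second, so Nexon prefers to move first.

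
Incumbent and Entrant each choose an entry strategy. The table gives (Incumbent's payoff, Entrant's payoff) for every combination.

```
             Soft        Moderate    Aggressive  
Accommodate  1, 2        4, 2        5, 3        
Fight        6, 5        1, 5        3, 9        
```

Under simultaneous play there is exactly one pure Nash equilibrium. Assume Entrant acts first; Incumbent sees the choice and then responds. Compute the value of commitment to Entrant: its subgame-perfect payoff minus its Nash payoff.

Backward induction with Entrant moving first.
- Soft: Incumbent compares 1, 6 and picks Fight; Entrant would get 5.
- Moderate: Incumbent compares 4, 1 and picks Accommodate; Entrant would get 2.
- Aggressive: Incumbent compares 5, 3 and picks Accommodate; Entrant would get 3.
Maximizing over 5, 2, 3, Entrant chooses Soft. Subgame-perfect outcome: (Fight, Soft) with payoffs (6, 5).
Under simultaneous play:
Incumbent's best replies: Soft→Fight; Moderate→Accommodate; Aggressive→Accommodate.
Entrant's best replies: Accommodate→Aggressive; Fight→Aggressive.
The unique mutual best reply is (Accommodate, Aggressive), giving (5, 3).
Entrant's commitment gain: 5 − 3 = 2.

2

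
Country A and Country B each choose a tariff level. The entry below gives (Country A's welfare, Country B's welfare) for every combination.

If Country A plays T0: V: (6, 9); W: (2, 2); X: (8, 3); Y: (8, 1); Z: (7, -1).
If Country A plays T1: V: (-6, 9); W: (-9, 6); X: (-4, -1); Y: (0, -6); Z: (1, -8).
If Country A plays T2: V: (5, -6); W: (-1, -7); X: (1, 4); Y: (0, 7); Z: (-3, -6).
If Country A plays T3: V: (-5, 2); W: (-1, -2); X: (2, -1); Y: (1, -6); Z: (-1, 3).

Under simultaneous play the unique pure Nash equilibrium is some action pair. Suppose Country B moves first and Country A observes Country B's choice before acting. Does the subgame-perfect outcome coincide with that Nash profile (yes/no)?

yes

Backward induction with Country B moving first.
- V: Country A compares 6, -6, 5, -5 and picks T0; Country B would get 9.
- W: Country A compares 2, -9, -1, -1 and picks T0; Country B would get 2.
- X: Country A compares 8, -4, 1, 2 and picks T0; Country B would get 3.
- Y: Country A compares 8, 0, 0, 1 and picks T0; Country B would get 1.
- Z: Country A compares 7, 1, -3, -1 and picks T0; Country B would get -1.
Maximizing over 9, 2, 3, 1, -1, Country B chooses V. Subgame-perfect outcome: (T0, V) with payoffs (6, 9).
Now find the simultaneous Nash equilibrium.
Country A's best replies: V→T0; W→T0; X→T0; Y→T0; Z→T0.
Country B's best replies: T0→V; T1→V; T2→Y; T3→Z.
The unique mutual best reply is (T0, V), giving (6, 9).
Sequential outcome (T0, V) coincides with the Nash profile (T0, V).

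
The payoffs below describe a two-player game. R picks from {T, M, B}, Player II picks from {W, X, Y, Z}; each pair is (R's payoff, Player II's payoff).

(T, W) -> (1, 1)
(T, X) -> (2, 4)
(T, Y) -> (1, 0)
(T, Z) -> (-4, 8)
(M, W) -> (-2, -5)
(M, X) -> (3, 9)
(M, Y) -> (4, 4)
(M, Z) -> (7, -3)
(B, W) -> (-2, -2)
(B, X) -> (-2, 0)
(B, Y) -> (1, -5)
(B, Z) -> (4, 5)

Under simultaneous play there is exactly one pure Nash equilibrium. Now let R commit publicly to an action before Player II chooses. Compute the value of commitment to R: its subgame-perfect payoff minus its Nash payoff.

1

Backward induction with R moving first.
- T: Player II compares 1, 4, 0, 8 and picks Z; R would get -4.
- M: Player II compares -5, 9, 4, -3 and picks X; R would get 3.
- B: Player II compares -2, 0, -5, 5 and picks Z; R would get 4.
Maximizing over -4, 3, 4, R chooses B. Subgame-perfect outcome: (B, Z) with payoffs (4, 5).
Now find the simultaneous Nash equilibrium.
R's best replies: W→T; X→M; Y→M; Z→M.
Player II's best replies: T→Z; M→X; B→Z.
Only (M, X) has each player best-responding; Nash payoffs (3, 9).
R's commitment gain: 4 − 3 = 1.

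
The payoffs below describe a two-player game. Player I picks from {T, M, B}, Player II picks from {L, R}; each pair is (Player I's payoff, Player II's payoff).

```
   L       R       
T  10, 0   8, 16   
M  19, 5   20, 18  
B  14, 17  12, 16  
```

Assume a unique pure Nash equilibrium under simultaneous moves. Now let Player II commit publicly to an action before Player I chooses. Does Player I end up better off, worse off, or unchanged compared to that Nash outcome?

Backward induction with Player II moving first.
- L: BR = M, leader payoff 5.
- R: BR = M, leader payoff 18.
Player II's induced payoffs are 5, 18, so Player II commits to R. Subgame-perfect outcome: (M, R) with payoffs (20, 18).
For the simultaneous game, intersect best replies.
Player I's best replies: L→M; R→M.
Player II's best replies: T→R; M→R; B→L.
Only (M, R) has each player best-responding; Nash payoffs (20, 18).
Player I earns 20 sequentially versus 20 at the Nash outcome: unchanged.

unchanged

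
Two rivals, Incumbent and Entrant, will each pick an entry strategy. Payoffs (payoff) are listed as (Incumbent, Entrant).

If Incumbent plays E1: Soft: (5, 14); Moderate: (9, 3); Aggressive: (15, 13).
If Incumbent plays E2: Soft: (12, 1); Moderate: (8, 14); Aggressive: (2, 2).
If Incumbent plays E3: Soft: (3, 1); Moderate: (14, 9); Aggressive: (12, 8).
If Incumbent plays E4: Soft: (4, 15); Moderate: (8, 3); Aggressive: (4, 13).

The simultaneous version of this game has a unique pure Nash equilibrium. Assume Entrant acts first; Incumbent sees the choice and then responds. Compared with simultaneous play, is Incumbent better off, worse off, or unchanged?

Solve by backward induction (Entrant leads).
- Soft: BR = E2, leader payoff 1.
- Moderate: BR = E3, leader payoff 9.
- Aggressive: BR = E1, leader payoff 13.
Among 1, 9, 13, the best is 13 at Aggressive. Subgame-perfect outcome: (E1, Aggressive) with payoffs (15, 13).
Under simultaneous play:
Incumbent's best replies: Soft→E2; Moderate→E3; Aggressive→E1.
Entrant's best replies: E1→Soft; E2→Moderate; E3→Moderate; E4→Soft.
Only (E3, Moderate) has each player best-responding; Nash payoffs (14, 9).
Incumbent earns 15 sequentially versus 14 at the Nash outcome: better off.

better off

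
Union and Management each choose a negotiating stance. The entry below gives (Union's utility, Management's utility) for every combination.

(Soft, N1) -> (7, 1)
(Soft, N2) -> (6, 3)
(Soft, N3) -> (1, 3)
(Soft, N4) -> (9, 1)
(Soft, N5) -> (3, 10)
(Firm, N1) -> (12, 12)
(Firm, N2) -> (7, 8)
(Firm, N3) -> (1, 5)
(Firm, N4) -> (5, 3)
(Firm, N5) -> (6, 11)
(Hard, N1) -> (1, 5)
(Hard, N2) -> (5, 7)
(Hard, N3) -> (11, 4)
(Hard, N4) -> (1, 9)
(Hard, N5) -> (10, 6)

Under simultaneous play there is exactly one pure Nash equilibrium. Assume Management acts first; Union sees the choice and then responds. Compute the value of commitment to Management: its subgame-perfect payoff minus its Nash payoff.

0

Work backward from Union's decision.
- N1: Union compares 7, 12, 1 and picks Firm; Management would get 12.
- N2: Union compares 6, 7, 5 and picks Firm; Management would get 8.
- N3: Union compares 1, 1, 11 and picks Hard; Management would get 4.
- N4: Union compares 9, 5, 1 and picks Soft; Management would get 1.
- N5: Union compares 3, 6, 10 and picks Hard; Management would get 6.
Maximizing over 12, 8, 4, 1, 6, Management chooses N1. Subgame-perfect outcome: (Firm, N1) with payoffs (12, 12).
Under simultaneous play:
Union's best replies: N1→Firm; N2→Firm; N3→Hard; N4→Soft; N5→Hard.
Management's best replies: Soft→N5; Firm→N1; Hard→N4.
Only (Firm, N1) has each player best-responding; Nash payoffs (12, 12).
Management's commitment gain: 12 − 12 = 0.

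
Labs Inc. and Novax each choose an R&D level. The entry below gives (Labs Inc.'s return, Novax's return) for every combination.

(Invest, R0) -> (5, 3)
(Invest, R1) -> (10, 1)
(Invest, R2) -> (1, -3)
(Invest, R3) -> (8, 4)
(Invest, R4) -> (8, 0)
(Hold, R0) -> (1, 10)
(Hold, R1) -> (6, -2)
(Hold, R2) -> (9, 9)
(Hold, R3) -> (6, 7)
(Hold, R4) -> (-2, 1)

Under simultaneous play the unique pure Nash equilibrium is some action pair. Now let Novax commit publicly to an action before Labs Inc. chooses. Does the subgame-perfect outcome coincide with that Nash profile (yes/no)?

Work backward from Labs Inc.'s decision.
- R0: BR = Invest, leader payoff 3.
- R1: BR = Invest, leader payoff 1.
- R2: BR = Hold, leader payoff 9.
- R3: BR = Invest, leader payoff 4.
- R4: BR = Invest, leader payoff 0.
Maximizing over 3, 1, 9, 4, 0, Novax chooses R2. Subgame-perfect outcome: (Hold, R2) with payoffs (9, 9).
Under simultaneous play:
Labs Inc.'s best replies: R0→Invest; R1→Invest; R2→Hold; R3→Invest; R4→Invest.
Novax's best replies: Invest→R3; Hold→R0.
Only (Invest, R3) has each player best-responding; Nash payoffs (8, 4).
Sequential outcome (Hold, R2) differs from the Nash profile (Invest, R3).

no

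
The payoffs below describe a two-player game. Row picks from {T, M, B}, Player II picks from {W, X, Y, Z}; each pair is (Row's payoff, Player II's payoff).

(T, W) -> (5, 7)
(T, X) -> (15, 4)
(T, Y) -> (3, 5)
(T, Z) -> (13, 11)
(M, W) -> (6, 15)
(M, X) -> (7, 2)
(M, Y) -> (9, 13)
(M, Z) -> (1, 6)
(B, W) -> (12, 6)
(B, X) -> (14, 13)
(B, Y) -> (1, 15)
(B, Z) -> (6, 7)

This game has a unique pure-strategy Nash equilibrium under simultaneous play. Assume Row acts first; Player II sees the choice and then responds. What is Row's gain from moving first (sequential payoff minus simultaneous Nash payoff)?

0

Backward induction with Row moving first.
- T: Player II compares 7, 4, 5, 11 and picks Z; Row would get 13.
- M: Player II compares 15, 2, 13, 6 and picks W; Row would get 6.
- B: Player II compares 6, 13, 15, 7 and picks Y; Row would get 1.
Row's induced payoffs are 13, 6, 1, so Row commits to T. Subgame-perfect outcome: (T, Z) with payoffs (13, 11).
For the simultaneous game, intersect best replies.
Row's best replies: W→B; X→T; Y→M; Z→T.
Player II's best replies: T→Z; M→W; B→Y.
The unique mutual best reply is (T, Z), giving (13, 11).
Row's commitment gain: 13 − 13 = 0.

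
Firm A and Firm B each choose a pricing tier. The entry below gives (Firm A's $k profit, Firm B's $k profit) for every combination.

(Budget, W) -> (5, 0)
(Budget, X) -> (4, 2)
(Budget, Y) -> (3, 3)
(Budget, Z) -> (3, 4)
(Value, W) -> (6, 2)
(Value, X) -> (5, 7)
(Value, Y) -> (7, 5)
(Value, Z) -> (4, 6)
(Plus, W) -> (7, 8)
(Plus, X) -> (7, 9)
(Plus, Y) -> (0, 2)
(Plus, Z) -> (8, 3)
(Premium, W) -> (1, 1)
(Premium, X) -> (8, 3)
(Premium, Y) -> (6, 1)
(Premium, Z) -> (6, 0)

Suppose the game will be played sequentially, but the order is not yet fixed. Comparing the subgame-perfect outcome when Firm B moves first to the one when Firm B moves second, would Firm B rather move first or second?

If Firm A leads: Firm B's best replies are Budget→Z, Value→X, Plus→X, Premium→X; Firm A's induced payoffs 3, 5, 7, 8; outcome (Premium, X), payoffs (8, 3).
If Firm B leads: Firm A's best replies are W→Plus, X→Premium, Y→Value, Z→Plus; Firm B's induced payoffs 8, 3, 5, 3; outcome (Plus, W), payoffs (7, 8).
Firm B gets 8 moving first and 3 moving second, so Firm B prefers to move first.

first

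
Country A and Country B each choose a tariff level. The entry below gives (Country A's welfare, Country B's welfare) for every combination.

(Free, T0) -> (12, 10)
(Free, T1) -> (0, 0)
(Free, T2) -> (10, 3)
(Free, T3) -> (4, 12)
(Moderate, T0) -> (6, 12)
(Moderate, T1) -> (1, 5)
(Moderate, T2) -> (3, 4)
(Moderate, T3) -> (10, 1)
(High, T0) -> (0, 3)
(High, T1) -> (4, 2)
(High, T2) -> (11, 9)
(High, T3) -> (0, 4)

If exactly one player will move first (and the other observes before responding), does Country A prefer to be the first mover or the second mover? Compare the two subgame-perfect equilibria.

second

If Country A leads: Country B's best replies are Free→T3, Moderate→T0, High→T2; Country A's induced payoffs 4, 6, 11; outcome (High, T2), payoffs (11, 9).
If Country B leads: Country A's best replies are T0→Free, T1→High, T2→High, T3→Moderate; Country B's induced payoffs 10, 2, 9, 1; outcome (Free, T0), payoffs (12, 10).
Country A gets 11 moving first and 12 moving second, so Country A prefers to move second.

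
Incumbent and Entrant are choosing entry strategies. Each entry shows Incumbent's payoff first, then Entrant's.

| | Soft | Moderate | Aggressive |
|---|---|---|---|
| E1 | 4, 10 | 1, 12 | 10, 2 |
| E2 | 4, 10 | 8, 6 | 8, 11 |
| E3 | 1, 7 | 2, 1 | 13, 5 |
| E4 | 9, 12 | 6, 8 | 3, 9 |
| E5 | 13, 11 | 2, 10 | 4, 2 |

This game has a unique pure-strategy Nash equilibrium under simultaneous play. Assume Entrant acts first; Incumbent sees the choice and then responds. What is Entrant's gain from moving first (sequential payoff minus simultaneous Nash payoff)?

0

Work backward from Incumbent's decision.
- Soft → Incumbent plays E5 (best of 4, 4, 1, 9, 13); Entrant gets 11.
- Moderate → Incumbent plays E2 (best of 1, 8, 2, 6, 2); Entrant gets 6.
- Aggressive → Incumbent plays E3 (best of 10, 8, 13, 3, 4); Entrant gets 5.
Among 11, 6, 5, the best is 11 at Soft. Subgame-perfect outcome: (E5, Soft) with payoffs (13, 11).
Now find the simultaneous Nash equilibrium.
Incumbent's best replies: Soft→E5; Moderate→E2; Aggressive→E3.
Entrant's best replies: E1→Moderate; E2→Aggressive; E3→Soft; E4→Soft; E5→Soft.
Only (E5, Soft) has each player best-responding; Nash payoffs (13, 11).
Entrant's commitment gain: 11 − 11 = 0.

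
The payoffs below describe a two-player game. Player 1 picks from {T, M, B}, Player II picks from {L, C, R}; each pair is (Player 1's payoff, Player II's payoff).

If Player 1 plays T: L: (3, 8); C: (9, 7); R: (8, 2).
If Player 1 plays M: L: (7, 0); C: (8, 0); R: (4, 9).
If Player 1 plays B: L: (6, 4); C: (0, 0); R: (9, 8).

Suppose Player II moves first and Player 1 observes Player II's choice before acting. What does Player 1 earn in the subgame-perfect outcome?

9

Player 1 best-responds to each possible Player II move:
- L: BR = M, leader payoff 0.
- C: BR = T, leader payoff 7.
- R: BR = B, leader payoff 8.
Player II's induced payoffs are 0, 7, 8, so Player II commits to R. Subgame-perfect outcome: (B, R) with payoffs (9, 8).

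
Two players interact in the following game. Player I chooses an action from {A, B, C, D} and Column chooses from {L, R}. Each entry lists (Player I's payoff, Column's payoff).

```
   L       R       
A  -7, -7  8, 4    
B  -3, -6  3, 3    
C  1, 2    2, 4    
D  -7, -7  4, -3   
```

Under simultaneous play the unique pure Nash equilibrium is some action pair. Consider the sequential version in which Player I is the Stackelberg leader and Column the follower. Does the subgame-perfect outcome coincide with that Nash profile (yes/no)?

Column best-responds to each possible Player I move:
- A: BR = R, leader payoff 8.
- B: BR = R, leader payoff 3.
- C: BR = R, leader payoff 2.
- D: BR = R, leader payoff 4.
Among 8, 3, 2, 4, the best is 8 at A. Subgame-perfect outcome: (A, R) with payoffs (8, 4).
For the simultaneous game, intersect best replies.
Player I's best replies: L→C; R→A.
Column's best replies: A→R; B→R; C→R; D→R.
Only (A, R) has each player best-responding; Nash payoffs (8, 4).
Sequential outcome (A, R) coincides with the Nash profile (A, R).

yes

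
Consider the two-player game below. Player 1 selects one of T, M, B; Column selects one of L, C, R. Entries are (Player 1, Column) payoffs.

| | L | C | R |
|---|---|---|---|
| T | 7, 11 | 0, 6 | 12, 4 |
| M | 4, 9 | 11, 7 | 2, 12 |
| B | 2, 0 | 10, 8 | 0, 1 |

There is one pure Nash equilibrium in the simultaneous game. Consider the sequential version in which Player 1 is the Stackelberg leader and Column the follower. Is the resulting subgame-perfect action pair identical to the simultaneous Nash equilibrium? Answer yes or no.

no

Work backward from Column's decision.
- T → Column plays L (best of 11, 6, 4); Player 1 gets 7.
- M → Column plays R (best of 9, 7, 12); Player 1 gets 2.
- B → Column plays C (best of 0, 8, 1); Player 1 gets 10.
Player 1's induced payoffs are 7, 2, 10, so Player 1 commits to B. Subgame-perfect outcome: (B, C) with payoffs (10, 8).
Now find the simultaneous Nash equilibrium.
Player 1's best replies: L→T; C→M; R→T.
Column's best replies: T→L; M→R; B→C.
The unique mutual best reply is (T, L), giving (7, 11).
Sequential outcome (B, C) differs from the Nash profile (T, L).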